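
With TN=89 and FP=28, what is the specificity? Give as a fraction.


Specificity = TN / (TN + FP) = 89 / 117 = 89/117.

89/117


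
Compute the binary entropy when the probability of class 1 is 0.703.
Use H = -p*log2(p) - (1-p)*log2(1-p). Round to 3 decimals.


H = -0.703*log2(0.703) - 0.297*log2(0.297) = 0.878.

0.878


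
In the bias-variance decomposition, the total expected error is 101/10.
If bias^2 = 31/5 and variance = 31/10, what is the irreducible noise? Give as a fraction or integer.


Total error = bias^2 + variance + irreducible noise. So irreducible noise = 101/10 - 31/5 - 31/10 = 4/5.

4/5


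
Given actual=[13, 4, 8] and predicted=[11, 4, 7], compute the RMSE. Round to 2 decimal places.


MSE = 1.6667. RMSE = sqrt(1.6667) = 1.29.

1.29


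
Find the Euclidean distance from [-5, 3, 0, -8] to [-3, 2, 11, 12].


d = sqrt(sum of squared differences). (-5--3)^2=4, (3-2)^2=1, (0-11)^2=121, (-8-12)^2=400. Sum = 526.

sqrt(526)


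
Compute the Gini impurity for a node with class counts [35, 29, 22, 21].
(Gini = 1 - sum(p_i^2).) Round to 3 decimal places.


Total = 107. Proportions: 35/107, 29/107, 22/107, 21/107. sum(p_i^2) = 0.2612. Gini = 1 - 0.2612 = 0.7388, which rounds to 0.739.

0.739


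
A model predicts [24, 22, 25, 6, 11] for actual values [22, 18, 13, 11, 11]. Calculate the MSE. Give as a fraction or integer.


MSE = (1/5) * ((22-24)^2=4 + (18-22)^2=16 + (13-25)^2=144 + (11-6)^2=25 + (11-11)^2=0). Sum = 189. MSE = 189/5.

189/5


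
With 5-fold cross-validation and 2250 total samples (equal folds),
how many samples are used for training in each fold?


Each validation fold has 2250/5 = 450 samples. Training set = 2250 - 450 = 1800.

1800


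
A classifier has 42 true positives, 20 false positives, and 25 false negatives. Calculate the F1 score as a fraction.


Precision = 42/62 = 21/31. Recall = 42/67 = 42/67. F1 = 2*P*R/(P+R) = 28/43.

28/43


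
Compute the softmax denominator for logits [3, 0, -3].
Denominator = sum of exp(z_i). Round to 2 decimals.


Denom = e^3=20.0855 + e^0=1.0000 + e^-3=0.0498. Sum = 21.1353, which rounds to 21.14.

21.14


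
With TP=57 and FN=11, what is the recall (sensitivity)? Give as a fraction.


Recall = TP / (TP + FN) = 57 / 68 = 57/68.

57/68


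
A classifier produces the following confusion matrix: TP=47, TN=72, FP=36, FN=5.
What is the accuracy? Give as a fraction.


Accuracy = (TP + TN) / (TP + TN + FP + FN) = (47 + 72) / 160 = 119/160.

119/160


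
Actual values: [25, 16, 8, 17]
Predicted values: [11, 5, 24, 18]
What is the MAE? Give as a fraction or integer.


MAE = (1/4) * (|25-11|=14 + |16-5|=11 + |8-24|=16 + |17-18|=1). Sum = 42. MAE = 21/2.

21/2


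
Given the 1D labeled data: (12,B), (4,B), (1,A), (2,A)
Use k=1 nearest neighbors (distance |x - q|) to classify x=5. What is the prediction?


Distances: |12-5|=7, |4-5|=1, |1-5|=4, |2-5|=3. 1 nearest: (4,B). Counts: {'B': 1}. Majority class: B.

B


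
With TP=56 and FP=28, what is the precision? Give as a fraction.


Precision = TP / (TP + FP) = 56 / 84 = 2/3.

2/3


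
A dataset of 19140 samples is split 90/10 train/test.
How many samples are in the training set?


Test set = 19140 * 10% = 1914. Training set = 19140 - 1914 = 17226.

17226


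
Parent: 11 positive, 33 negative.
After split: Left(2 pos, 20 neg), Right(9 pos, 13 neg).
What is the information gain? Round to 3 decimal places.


H(parent) = 0.8113. H(left) = 0.4395, H(right) = 0.9760. Weighted = (22/44)*0.4395 + (22/44)*0.9760 = 0.7078. IG = 0.8113 - 0.7078 = 0.1035, which rounds to 0.104.

0.104


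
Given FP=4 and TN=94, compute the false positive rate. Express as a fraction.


FPR = FP / (FP + TN) = 4 / 98 = 2/49.

2/49


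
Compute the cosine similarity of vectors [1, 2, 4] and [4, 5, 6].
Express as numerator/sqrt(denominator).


dot = 38. |a|^2 = 21, |b|^2 = 77. cos = 38/sqrt(1617).

38/sqrt(1617)


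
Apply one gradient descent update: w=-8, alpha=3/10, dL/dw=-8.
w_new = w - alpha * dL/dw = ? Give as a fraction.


w_new = -8 - 3/10 * -8 = -8 - -12/5 = -28/5.

-28/5


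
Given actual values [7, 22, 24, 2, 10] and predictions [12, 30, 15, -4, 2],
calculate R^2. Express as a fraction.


Mean(y) = 13. SS_res = 270. SS_tot = 368. R^2 = 1 - 270/(368) = 49/184.

49/184


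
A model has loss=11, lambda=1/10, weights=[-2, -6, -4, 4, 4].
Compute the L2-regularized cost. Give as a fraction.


L2 sq norm = sum(w^2) = 88. J = 11 + 1/10 * 88 = 99/5.

99/5


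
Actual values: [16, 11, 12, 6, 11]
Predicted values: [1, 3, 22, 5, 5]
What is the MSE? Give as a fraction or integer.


MSE = (1/5) * ((16-1)^2=225 + (11-3)^2=64 + (12-22)^2=100 + (6-5)^2=1 + (11-5)^2=36). Sum = 426. MSE = 426/5.

426/5


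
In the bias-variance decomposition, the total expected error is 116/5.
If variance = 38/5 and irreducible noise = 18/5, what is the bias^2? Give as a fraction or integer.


Total error = bias^2 + variance + irreducible noise. So bias^2 = 116/5 - 38/5 - 18/5 = 12.

12


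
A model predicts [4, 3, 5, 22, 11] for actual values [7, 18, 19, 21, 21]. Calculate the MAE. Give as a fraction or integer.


MAE = (1/5) * (|7-4|=3 + |18-3|=15 + |19-5|=14 + |21-22|=1 + |21-11|=10). Sum = 43. MAE = 43/5.

43/5


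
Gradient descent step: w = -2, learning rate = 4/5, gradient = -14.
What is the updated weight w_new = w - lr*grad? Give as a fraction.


w_new = -2 - 4/5 * -14 = -2 - -56/5 = 46/5.

46/5


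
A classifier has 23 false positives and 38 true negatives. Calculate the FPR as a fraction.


FPR = FP / (FP + TN) = 23 / 61 = 23/61.

23/61


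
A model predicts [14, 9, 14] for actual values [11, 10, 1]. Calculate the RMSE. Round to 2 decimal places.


MSE = 59.6667. RMSE = sqrt(59.6667) = 7.72.

7.72


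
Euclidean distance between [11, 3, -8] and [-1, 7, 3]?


d = sqrt(sum of squared differences). (11--1)^2=144, (3-7)^2=16, (-8-3)^2=121. Sum = 281.

sqrt(281)


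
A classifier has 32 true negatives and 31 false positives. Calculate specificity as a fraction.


Specificity = TN / (TN + FP) = 32 / 63 = 32/63.

32/63


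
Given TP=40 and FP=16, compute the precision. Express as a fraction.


Precision = TP / (TP + FP) = 40 / 56 = 5/7.

5/7


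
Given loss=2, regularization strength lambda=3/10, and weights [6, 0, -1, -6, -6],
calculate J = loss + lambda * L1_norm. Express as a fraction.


L1 norm = sum(|w|) = 19. J = 2 + 3/10 * 19 = 77/10.

77/10


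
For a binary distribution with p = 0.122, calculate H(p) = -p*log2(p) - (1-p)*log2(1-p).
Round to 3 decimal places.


H = -0.122*log2(0.122) - 0.878*log2(0.878) = 0.535.

0.535


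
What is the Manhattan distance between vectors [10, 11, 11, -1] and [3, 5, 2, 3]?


d = sum of absolute differences: |10-3|=7 + |11-5|=6 + |11-2|=9 + |-1-3|=4 = 26.

26


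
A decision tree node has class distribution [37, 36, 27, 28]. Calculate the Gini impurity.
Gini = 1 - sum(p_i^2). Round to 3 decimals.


Total = 128. Proportions: 37/128, 36/128, 27/128, 28/128. sum(p_i^2) = 0.2550. Gini = 1 - 0.2550 = 0.7450, which rounds to 0.745.

0.745


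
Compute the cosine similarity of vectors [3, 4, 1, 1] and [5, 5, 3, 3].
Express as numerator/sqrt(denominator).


dot = 41. |a|^2 = 27, |b|^2 = 68. cos = 41/sqrt(1836).

41/sqrt(1836)


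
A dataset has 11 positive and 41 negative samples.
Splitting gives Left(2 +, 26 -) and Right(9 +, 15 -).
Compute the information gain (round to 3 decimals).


H(parent) = 0.7444. H(left) = 0.3712, H(right) = 0.9544. Weighted = (28/52)*0.3712 + (24/52)*0.9544 = 0.6404. IG = 0.7444 - 0.6404 = 0.1040, which rounds to 0.104.

0.104


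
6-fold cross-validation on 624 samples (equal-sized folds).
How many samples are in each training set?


Each validation fold has 624/6 = 104 samples. Training set = 624 - 104 = 520.

520


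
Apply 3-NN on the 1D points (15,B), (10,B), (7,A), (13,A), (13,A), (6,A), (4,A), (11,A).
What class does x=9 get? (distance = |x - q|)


Distances: |15-9|=6, |10-9|=1, |7-9|=2, |13-9|=4, |13-9|=4, |6-9|=3, |4-9|=5, |11-9|=2. 3 nearest: (10,B), (7,A), (11,A). Counts: {'B': 1, 'A': 2}. Majority class: A.

A


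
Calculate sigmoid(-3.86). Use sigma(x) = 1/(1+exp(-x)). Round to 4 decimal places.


sigma(-3.86) = 1/(1+e^(3.86)) = 1/(1+47.465351) = 1/48.465351 = 0.0206.

0.0206


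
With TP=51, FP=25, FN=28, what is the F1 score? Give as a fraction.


Precision = 51/76 = 51/76. Recall = 51/79 = 51/79. F1 = 2*P*R/(P+R) = 102/155.

102/155


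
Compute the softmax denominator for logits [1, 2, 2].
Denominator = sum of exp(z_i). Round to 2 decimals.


Denom = e^1=2.7183 + e^2=7.3891 + e^2=7.3891. Sum = 17.4965, which rounds to 17.50.

17.50


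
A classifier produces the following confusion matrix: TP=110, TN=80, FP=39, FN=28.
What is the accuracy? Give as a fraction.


Accuracy = (TP + TN) / (TP + TN + FP + FN) = (110 + 80) / 257 = 190/257.

190/257


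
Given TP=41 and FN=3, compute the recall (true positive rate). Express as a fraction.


Recall = TP / (TP + FN) = 41 / 44 = 41/44.

41/44


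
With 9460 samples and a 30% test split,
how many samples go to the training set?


Test set = 9460 * 30% = 2838. Training set = 9460 - 2838 = 6622.

6622


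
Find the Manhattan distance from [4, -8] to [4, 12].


d = sum of absolute differences: |4-4|=0 + |-8-12|=20 = 20.

20


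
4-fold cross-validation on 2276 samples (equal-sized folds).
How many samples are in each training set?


Each validation fold has 2276/4 = 569 samples. Training set = 2276 - 569 = 1707.

1707


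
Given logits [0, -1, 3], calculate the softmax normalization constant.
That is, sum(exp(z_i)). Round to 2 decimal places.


Denom = e^0=1.0000 + e^-1=0.3679 + e^3=20.0855. Sum = 21.4534, which rounds to 21.45.

21.45


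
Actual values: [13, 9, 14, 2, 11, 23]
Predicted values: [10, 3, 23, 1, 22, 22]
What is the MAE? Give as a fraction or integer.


MAE = (1/6) * (|13-10|=3 + |9-3|=6 + |14-23|=9 + |2-1|=1 + |11-22|=11 + |23-22|=1). Sum = 31. MAE = 31/6.

31/6


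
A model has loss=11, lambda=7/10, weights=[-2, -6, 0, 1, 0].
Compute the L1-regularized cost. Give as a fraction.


L1 norm = sum(|w|) = 9. J = 11 + 7/10 * 9 = 173/10.

173/10


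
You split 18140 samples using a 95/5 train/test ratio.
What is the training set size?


Test set = 18140 * 5% = 907. Training set = 18140 - 907 = 17233.

17233


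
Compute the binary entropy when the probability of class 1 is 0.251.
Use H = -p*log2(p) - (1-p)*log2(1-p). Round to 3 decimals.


H = -0.251*log2(0.251) - 0.749*log2(0.749) = 0.813.

0.813


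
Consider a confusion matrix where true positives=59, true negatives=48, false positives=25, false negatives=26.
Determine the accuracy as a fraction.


Accuracy = (TP + TN) / (TP + TN + FP + FN) = (59 + 48) / 158 = 107/158.

107/158


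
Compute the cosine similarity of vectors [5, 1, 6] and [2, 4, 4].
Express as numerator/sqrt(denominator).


dot = 38. |a|^2 = 62, |b|^2 = 36. cos = 38/sqrt(2232).

38/sqrt(2232)


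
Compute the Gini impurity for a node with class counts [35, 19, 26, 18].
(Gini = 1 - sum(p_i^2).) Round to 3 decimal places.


Total = 98. Proportions: 35/98, 19/98, 26/98, 18/98. sum(p_i^2) = 0.2693. Gini = 1 - 0.2693 = 0.7307, which rounds to 0.731.

0.731


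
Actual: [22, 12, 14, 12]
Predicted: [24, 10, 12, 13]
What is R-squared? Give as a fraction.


Mean(y) = 15. SS_res = 13. SS_tot = 68. R^2 = 1 - 13/(68) = 55/68.

55/68


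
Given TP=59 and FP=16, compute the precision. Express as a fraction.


Precision = TP / (TP + FP) = 59 / 75 = 59/75.

59/75


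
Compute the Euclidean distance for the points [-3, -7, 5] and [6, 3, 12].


d = sqrt(sum of squared differences). (-3-6)^2=81, (-7-3)^2=100, (5-12)^2=49. Sum = 230.

sqrt(230)


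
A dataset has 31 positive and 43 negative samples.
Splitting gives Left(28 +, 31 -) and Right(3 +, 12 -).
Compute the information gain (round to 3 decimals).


H(parent) = 0.9809. H(left) = 0.9981, H(right) = 0.7219. Weighted = (59/74)*0.9981 + (15/74)*0.7219 = 0.9421. IG = 0.9809 - 0.9421 = 0.0388, which rounds to 0.039.

0.039


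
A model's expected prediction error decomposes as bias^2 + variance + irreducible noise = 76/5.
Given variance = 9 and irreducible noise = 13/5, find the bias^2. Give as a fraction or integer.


Total error = bias^2 + variance + irreducible noise. So bias^2 = 76/5 - 9 - 13/5 = 18/5.

18/5


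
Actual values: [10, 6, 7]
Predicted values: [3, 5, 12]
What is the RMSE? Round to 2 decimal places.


MSE = 25.0000. RMSE = sqrt(25.0000) = 5.00.

5.00


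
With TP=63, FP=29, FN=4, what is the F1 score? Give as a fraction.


Precision = 63/92 = 63/92. Recall = 63/67 = 63/67. F1 = 2*P*R/(P+R) = 42/53.

42/53


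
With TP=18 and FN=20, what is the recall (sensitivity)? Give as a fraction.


Recall = TP / (TP + FN) = 18 / 38 = 9/19.

9/19


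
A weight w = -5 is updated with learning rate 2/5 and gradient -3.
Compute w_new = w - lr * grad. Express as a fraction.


w_new = -5 - 2/5 * -3 = -5 - -6/5 = -19/5.

-19/5


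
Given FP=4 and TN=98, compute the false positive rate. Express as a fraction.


FPR = FP / (FP + TN) = 4 / 102 = 2/51.

2/51


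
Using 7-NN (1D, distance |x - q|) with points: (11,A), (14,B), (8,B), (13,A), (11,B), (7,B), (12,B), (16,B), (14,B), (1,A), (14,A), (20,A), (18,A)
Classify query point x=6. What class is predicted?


Distances: |11-6|=5, |14-6|=8, |8-6|=2, |13-6|=7, |11-6|=5, |7-6|=1, |12-6|=6, |16-6|=10, |14-6|=8, |1-6|=5, |14-6|=8, |20-6|=14, |18-6|=12. 7 nearest: (7,B), (8,B), (11,A), (1,A), (11,B), (12,B), (13,A). Counts: {'B': 4, 'A': 3}. Majority class: B.

B


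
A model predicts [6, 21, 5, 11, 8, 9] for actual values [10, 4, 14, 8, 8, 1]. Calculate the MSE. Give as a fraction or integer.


MSE = (1/6) * ((10-6)^2=16 + (4-21)^2=289 + (14-5)^2=81 + (8-11)^2=9 + (8-8)^2=0 + (1-9)^2=64). Sum = 459. MSE = 153/2.

153/2


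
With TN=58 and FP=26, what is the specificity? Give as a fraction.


Specificity = TN / (TN + FP) = 58 / 84 = 29/42.

29/42


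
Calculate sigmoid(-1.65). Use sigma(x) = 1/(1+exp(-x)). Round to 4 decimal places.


sigma(-1.65) = 1/(1+e^(1.65)) = 1/(1+5.206980) = 1/6.206980 = 0.1611.

0.1611


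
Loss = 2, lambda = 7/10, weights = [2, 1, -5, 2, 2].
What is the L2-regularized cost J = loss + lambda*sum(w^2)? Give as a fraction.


L2 sq norm = sum(w^2) = 38. J = 2 + 7/10 * 38 = 143/5.

143/5


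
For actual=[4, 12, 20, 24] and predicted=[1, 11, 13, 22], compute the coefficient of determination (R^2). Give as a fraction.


Mean(y) = 15. SS_res = 63. SS_tot = 236. R^2 = 1 - 63/(236) = 173/236.

173/236


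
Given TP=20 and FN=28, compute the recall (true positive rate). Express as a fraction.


Recall = TP / (TP + FN) = 20 / 48 = 5/12.

5/12


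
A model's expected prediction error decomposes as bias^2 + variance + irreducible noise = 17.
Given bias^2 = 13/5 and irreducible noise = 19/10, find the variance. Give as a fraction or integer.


Total error = bias^2 + variance + irreducible noise. So variance = 17 - 13/5 - 19/10 = 25/2.

25/2


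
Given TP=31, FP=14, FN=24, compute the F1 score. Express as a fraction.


Precision = 31/45 = 31/45. Recall = 31/55 = 31/55. F1 = 2*P*R/(P+R) = 31/50.

31/50


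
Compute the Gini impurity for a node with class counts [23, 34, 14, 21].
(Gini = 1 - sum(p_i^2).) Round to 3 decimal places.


Total = 92. Proportions: 23/92, 34/92, 14/92, 21/92. sum(p_i^2) = 0.2743. Gini = 1 - 0.2743 = 0.7257, which rounds to 0.726.

0.726


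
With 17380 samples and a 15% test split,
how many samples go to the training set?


Test set = 17380 * 15% = 2607. Training set = 17380 - 2607 = 14773.

14773


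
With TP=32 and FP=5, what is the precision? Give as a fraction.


Precision = TP / (TP + FP) = 32 / 37 = 32/37.

32/37


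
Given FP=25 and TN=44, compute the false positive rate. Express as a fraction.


FPR = FP / (FP + TN) = 25 / 69 = 25/69.

25/69


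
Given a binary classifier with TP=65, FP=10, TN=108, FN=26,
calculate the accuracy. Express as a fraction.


Accuracy = (TP + TN) / (TP + TN + FP + FN) = (65 + 108) / 209 = 173/209.

173/209


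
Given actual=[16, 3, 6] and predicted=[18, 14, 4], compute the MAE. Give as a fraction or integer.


MAE = (1/3) * (|16-18|=2 + |3-14|=11 + |6-4|=2). Sum = 15. MAE = 5.

5


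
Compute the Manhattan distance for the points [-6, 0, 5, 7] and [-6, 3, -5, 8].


d = sum of absolute differences: |-6--6|=0 + |0-3|=3 + |5--5|=10 + |7-8|=1 = 14.

14


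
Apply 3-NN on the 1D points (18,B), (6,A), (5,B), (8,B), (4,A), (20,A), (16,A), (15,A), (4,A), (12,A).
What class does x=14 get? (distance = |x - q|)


Distances: |18-14|=4, |6-14|=8, |5-14|=9, |8-14|=6, |4-14|=10, |20-14|=6, |16-14|=2, |15-14|=1, |4-14|=10, |12-14|=2. 3 nearest: (15,A), (16,A), (12,A). Counts: {'A': 3}. Majority class: A.

A


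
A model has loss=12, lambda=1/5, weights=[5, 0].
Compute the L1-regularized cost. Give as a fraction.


L1 norm = sum(|w|) = 5. J = 12 + 1/5 * 5 = 13.

13


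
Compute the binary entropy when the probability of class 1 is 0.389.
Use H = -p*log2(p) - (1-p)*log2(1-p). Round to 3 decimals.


H = -0.389*log2(0.389) - 0.611*log2(0.611) = 0.964.

0.964


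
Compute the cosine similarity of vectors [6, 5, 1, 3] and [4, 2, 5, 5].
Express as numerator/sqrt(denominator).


dot = 54. |a|^2 = 71, |b|^2 = 70. cos = 54/sqrt(4970).

54/sqrt(4970)


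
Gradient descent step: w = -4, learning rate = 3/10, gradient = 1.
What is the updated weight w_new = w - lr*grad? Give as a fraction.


w_new = -4 - 3/10 * 1 = -4 - 3/10 = -43/10.

-43/10


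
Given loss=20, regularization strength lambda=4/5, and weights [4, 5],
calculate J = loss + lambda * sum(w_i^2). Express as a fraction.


L2 sq norm = sum(w^2) = 41. J = 20 + 4/5 * 41 = 264/5.

264/5


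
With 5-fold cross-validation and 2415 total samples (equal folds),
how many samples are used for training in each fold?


Each validation fold has 2415/5 = 483 samples. Training set = 2415 - 483 = 1932.

1932


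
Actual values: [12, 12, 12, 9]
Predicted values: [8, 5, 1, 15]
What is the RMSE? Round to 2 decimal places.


MSE = 55.5000. RMSE = sqrt(55.5000) = 7.45.

7.45


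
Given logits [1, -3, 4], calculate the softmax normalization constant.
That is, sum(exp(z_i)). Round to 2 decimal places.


Denom = e^1=2.7183 + e^-3=0.0498 + e^4=54.5982. Sum = 57.3663, which rounds to 57.37.

57.37


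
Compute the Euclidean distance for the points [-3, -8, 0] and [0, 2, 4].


d = sqrt(sum of squared differences). (-3-0)^2=9, (-8-2)^2=100, (0-4)^2=16. Sum = 125.

sqrt(125)


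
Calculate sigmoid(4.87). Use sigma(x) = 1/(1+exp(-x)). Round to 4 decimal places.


sigma(4.87) = 1/(1+e^(-4.87)) = 1/(1+0.007673) = 1/1.007673 = 0.9924.

0.9924


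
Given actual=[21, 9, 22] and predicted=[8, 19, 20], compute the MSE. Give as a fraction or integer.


MSE = (1/3) * ((21-8)^2=169 + (9-19)^2=100 + (22-20)^2=4). Sum = 273. MSE = 91.

91


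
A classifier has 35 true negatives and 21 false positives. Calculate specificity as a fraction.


Specificity = TN / (TN + FP) = 35 / 56 = 5/8.

5/8


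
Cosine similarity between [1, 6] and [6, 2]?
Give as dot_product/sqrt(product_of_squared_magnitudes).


dot = 18. |a|^2 = 37, |b|^2 = 40. cos = 18/sqrt(1480).

18/sqrt(1480)


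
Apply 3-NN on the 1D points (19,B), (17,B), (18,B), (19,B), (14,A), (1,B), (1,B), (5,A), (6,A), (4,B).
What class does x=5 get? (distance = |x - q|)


Distances: |19-5|=14, |17-5|=12, |18-5|=13, |19-5|=14, |14-5|=9, |1-5|=4, |1-5|=4, |5-5|=0, |6-5|=1, |4-5|=1. 3 nearest: (5,A), (6,A), (4,B). Counts: {'A': 2, 'B': 1}. Majority class: A.

A


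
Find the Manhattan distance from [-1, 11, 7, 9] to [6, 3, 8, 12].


d = sum of absolute differences: |-1-6|=7 + |11-3|=8 + |7-8|=1 + |9-12|=3 = 19.

19


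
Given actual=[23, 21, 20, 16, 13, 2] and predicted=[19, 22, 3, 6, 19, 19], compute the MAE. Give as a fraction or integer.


MAE = (1/6) * (|23-19|=4 + |21-22|=1 + |20-3|=17 + |16-6|=10 + |13-19|=6 + |2-19|=17). Sum = 55. MAE = 55/6.

55/6


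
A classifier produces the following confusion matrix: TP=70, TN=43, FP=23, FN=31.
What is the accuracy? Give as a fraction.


Accuracy = (TP + TN) / (TP + TN + FP + FN) = (70 + 43) / 167 = 113/167.

113/167


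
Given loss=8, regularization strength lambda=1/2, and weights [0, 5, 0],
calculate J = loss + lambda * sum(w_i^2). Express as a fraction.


L2 sq norm = sum(w^2) = 25. J = 8 + 1/2 * 25 = 41/2.

41/2


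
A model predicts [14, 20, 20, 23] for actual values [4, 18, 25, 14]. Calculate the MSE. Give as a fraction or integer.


MSE = (1/4) * ((4-14)^2=100 + (18-20)^2=4 + (25-20)^2=25 + (14-23)^2=81). Sum = 210. MSE = 105/2.

105/2


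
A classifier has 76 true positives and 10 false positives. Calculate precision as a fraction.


Precision = TP / (TP + FP) = 76 / 86 = 38/43.

38/43


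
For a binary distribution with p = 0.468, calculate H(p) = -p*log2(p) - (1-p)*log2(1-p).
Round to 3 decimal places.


H = -0.468*log2(0.468) - 0.532*log2(0.532) = 0.997.

0.997


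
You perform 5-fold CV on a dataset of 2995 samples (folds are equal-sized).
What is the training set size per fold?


Each validation fold has 2995/5 = 599 samples. Training set = 2995 - 599 = 2396.

2396


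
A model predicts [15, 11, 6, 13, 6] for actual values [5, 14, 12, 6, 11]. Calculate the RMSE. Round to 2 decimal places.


MSE = 43.8000. RMSE = sqrt(43.8000) = 6.62.

6.62


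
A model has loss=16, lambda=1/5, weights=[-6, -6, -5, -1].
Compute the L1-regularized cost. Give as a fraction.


L1 norm = sum(|w|) = 18. J = 16 + 1/5 * 18 = 98/5.

98/5


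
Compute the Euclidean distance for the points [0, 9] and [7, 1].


d = sqrt(sum of squared differences). (0-7)^2=49, (9-1)^2=64. Sum = 113.

sqrt(113)


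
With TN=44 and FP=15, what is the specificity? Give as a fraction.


Specificity = TN / (TN + FP) = 44 / 59 = 44/59.

44/59


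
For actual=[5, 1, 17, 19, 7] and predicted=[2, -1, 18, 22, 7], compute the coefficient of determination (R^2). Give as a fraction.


Mean(y) = 49/5. SS_res = 23. SS_tot = 1224/5. R^2 = 1 - 23/(1224/5) = 1109/1224.

1109/1224


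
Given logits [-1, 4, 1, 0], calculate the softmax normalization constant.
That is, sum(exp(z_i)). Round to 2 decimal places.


Denom = e^-1=0.3679 + e^4=54.5982 + e^1=2.7183 + e^0=1.0000. Sum = 58.6844, which rounds to 58.68.

58.68


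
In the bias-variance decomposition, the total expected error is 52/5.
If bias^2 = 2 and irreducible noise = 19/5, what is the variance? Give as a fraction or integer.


Total error = bias^2 + variance + irreducible noise. So variance = 52/5 - 2 - 19/5 = 23/5.

23/5


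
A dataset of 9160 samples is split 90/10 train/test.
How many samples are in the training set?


Test set = 9160 * 10% = 916. Training set = 9160 - 916 = 8244.

8244


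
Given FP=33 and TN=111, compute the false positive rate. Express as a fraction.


FPR = FP / (FP + TN) = 33 / 144 = 11/48.

11/48


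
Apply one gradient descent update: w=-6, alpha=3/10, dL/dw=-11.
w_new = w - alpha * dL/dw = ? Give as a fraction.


w_new = -6 - 3/10 * -11 = -6 - -33/10 = -27/10.

-27/10


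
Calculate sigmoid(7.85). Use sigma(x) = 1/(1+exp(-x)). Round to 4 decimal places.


sigma(7.85) = 1/(1+e^(-7.85)) = 1/(1+0.000390) = 1/1.000390 = 0.9996.

0.9996


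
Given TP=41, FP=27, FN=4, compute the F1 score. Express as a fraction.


Precision = 41/68 = 41/68. Recall = 41/45 = 41/45. F1 = 2*P*R/(P+R) = 82/113.

82/113


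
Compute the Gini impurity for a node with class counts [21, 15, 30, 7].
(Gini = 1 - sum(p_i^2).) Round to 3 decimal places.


Total = 73. Proportions: 21/73, 15/73, 30/73, 7/73. sum(p_i^2) = 0.3031. Gini = 1 - 0.3031 = 0.6969, which rounds to 0.697.

0.697


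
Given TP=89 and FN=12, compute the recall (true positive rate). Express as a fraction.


Recall = TP / (TP + FN) = 89 / 101 = 89/101.

89/101


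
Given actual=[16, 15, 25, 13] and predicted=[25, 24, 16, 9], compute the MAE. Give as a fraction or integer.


MAE = (1/4) * (|16-25|=9 + |15-24|=9 + |25-16|=9 + |13-9|=4). Sum = 31. MAE = 31/4.

31/4


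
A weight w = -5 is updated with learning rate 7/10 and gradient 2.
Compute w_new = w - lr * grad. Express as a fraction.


w_new = -5 - 7/10 * 2 = -5 - 7/5 = -32/5.

-32/5


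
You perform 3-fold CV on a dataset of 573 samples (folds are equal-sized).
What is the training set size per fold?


Each validation fold has 573/3 = 191 samples. Training set = 573 - 191 = 382.

382


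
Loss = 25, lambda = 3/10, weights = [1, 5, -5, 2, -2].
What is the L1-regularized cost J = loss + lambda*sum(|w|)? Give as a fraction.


L1 norm = sum(|w|) = 15. J = 25 + 3/10 * 15 = 59/2.

59/2


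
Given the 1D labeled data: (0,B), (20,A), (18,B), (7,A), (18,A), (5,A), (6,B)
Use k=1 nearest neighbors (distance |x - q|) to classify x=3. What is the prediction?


Distances: |0-3|=3, |20-3|=17, |18-3|=15, |7-3|=4, |18-3|=15, |5-3|=2, |6-3|=3. 1 nearest: (5,A). Counts: {'A': 1}. Majority class: A.

A


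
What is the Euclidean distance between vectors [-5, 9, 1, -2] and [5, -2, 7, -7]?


d = sqrt(sum of squared differences). (-5-5)^2=100, (9--2)^2=121, (1-7)^2=36, (-2--7)^2=25. Sum = 282.

sqrt(282)


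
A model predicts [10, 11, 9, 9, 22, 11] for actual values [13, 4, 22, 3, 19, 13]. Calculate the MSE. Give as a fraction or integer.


MSE = (1/6) * ((13-10)^2=9 + (4-11)^2=49 + (22-9)^2=169 + (3-9)^2=36 + (19-22)^2=9 + (13-11)^2=4). Sum = 276. MSE = 46.

46


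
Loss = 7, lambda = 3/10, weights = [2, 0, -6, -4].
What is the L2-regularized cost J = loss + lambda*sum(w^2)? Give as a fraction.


L2 sq norm = sum(w^2) = 56. J = 7 + 3/10 * 56 = 119/5.

119/5


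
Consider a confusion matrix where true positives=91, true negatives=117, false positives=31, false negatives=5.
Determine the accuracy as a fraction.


Accuracy = (TP + TN) / (TP + TN + FP + FN) = (91 + 117) / 244 = 52/61.

52/61


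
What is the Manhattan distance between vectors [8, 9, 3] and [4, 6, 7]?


d = sum of absolute differences: |8-4|=4 + |9-6|=3 + |3-7|=4 = 11.

11


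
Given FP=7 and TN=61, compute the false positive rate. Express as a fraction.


FPR = FP / (FP + TN) = 7 / 68 = 7/68.

7/68


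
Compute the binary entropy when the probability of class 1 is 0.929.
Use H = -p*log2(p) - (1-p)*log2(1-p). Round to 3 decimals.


H = -0.929*log2(0.929) - 0.071*log2(0.071) = 0.370.

0.370


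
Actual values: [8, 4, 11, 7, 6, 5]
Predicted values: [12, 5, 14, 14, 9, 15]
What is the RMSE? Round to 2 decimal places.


MSE = 30.6667. RMSE = sqrt(30.6667) = 5.54.

5.54


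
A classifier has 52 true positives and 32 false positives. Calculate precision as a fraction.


Precision = TP / (TP + FP) = 52 / 84 = 13/21.

13/21


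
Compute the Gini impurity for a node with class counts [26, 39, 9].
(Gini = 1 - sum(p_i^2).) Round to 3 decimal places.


Total = 74. Proportions: 26/74, 39/74, 9/74. sum(p_i^2) = 0.4160. Gini = 1 - 0.4160 = 0.5840, which rounds to 0.584.

0.584


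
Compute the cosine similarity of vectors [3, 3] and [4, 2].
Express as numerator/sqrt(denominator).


dot = 18. |a|^2 = 18, |b|^2 = 20. cos = 18/sqrt(360).

18/sqrt(360)


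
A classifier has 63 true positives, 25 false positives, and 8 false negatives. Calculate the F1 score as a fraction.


Precision = 63/88 = 63/88. Recall = 63/71 = 63/71. F1 = 2*P*R/(P+R) = 42/53.

42/53


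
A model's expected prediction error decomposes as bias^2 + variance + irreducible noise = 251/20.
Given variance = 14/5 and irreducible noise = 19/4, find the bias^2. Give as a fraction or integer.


Total error = bias^2 + variance + irreducible noise. So bias^2 = 251/20 - 14/5 - 19/4 = 5.

5


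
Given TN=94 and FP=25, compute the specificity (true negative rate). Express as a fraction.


Specificity = TN / (TN + FP) = 94 / 119 = 94/119.

94/119


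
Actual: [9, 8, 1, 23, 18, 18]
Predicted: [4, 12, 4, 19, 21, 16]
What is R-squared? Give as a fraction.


Mean(y) = 77/6. SS_res = 79. SS_tot = 2009/6. R^2 = 1 - 79/(2009/6) = 1535/2009.

1535/2009


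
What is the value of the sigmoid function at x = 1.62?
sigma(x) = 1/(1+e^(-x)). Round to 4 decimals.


sigma(1.62) = 1/(1+e^(-1.62)) = 1/(1+0.197899) = 1/1.197899 = 0.8348.

0.8348


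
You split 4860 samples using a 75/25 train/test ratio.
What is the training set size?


Test set = 4860 * 25% = 1215. Training set = 4860 - 1215 = 3645.

3645


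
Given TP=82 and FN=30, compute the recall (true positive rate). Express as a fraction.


Recall = TP / (TP + FN) = 82 / 112 = 41/56.

41/56


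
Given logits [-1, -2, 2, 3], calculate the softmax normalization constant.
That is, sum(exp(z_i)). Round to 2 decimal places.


Denom = e^-1=0.3679 + e^-2=0.1353 + e^2=7.3891 + e^3=20.0855. Sum = 27.9778, which rounds to 27.98.

27.98


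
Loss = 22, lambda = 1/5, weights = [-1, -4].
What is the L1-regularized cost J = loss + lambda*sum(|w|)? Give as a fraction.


L1 norm = sum(|w|) = 5. J = 22 + 1/5 * 5 = 23.

23


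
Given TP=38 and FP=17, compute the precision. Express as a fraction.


Precision = TP / (TP + FP) = 38 / 55 = 38/55.

38/55


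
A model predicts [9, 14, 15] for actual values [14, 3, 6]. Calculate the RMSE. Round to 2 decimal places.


MSE = 75.6667. RMSE = sqrt(75.6667) = 8.70.

8.70


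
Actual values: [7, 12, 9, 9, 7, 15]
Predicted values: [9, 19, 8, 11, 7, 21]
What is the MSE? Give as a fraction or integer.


MSE = (1/6) * ((7-9)^2=4 + (12-19)^2=49 + (9-8)^2=1 + (9-11)^2=4 + (7-7)^2=0 + (15-21)^2=36). Sum = 94. MSE = 47/3.

47/3


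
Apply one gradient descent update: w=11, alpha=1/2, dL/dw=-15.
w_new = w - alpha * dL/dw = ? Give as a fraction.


w_new = 11 - 1/2 * -15 = 11 - -15/2 = 37/2.

37/2


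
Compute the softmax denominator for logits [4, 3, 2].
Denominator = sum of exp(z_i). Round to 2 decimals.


Denom = e^4=54.5982 + e^3=20.0855 + e^2=7.3891. Sum = 82.0728, which rounds to 82.07.

82.07


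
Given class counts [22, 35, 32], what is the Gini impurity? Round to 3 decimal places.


Total = 89. Proportions: 22/89, 35/89, 32/89. sum(p_i^2) = 0.3450. Gini = 1 - 0.3450 = 0.6550, which rounds to 0.655.

0.655


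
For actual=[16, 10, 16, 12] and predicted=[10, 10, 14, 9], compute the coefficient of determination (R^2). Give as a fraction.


Mean(y) = 27/2. SS_res = 49. SS_tot = 27. R^2 = 1 - 49/(27) = -22/27.

-22/27


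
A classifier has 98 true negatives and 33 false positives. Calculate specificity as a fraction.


Specificity = TN / (TN + FP) = 98 / 131 = 98/131.

98/131


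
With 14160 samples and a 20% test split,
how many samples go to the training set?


Test set = 14160 * 20% = 2832. Training set = 14160 - 2832 = 11328.

11328


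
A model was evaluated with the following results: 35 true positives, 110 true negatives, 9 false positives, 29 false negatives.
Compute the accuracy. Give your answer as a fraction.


Accuracy = (TP + TN) / (TP + TN + FP + FN) = (35 + 110) / 183 = 145/183.

145/183


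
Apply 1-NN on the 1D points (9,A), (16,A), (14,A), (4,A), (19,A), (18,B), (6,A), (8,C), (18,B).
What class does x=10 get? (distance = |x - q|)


Distances: |9-10|=1, |16-10|=6, |14-10|=4, |4-10|=6, |19-10|=9, |18-10|=8, |6-10|=4, |8-10|=2, |18-10|=8. 1 nearest: (9,A). Counts: {'A': 1}. Majority class: A.

A


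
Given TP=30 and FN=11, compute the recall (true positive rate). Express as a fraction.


Recall = TP / (TP + FN) = 30 / 41 = 30/41.

30/41


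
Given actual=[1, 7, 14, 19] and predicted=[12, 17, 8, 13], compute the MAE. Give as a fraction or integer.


MAE = (1/4) * (|1-12|=11 + |7-17|=10 + |14-8|=6 + |19-13|=6). Sum = 33. MAE = 33/4.

33/4


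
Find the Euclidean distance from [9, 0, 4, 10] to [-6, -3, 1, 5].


d = sqrt(sum of squared differences). (9--6)^2=225, (0--3)^2=9, (4-1)^2=9, (10-5)^2=25. Sum = 268.

sqrt(268)


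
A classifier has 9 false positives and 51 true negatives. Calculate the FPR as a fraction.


FPR = FP / (FP + TN) = 9 / 60 = 3/20.

3/20


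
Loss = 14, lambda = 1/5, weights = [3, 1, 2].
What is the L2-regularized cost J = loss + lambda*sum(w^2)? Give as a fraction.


L2 sq norm = sum(w^2) = 14. J = 14 + 1/5 * 14 = 84/5.

84/5


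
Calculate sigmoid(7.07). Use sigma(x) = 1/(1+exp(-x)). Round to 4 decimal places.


sigma(7.07) = 1/(1+e^(-7.07)) = 1/(1+0.000850) = 1/1.000850 = 0.9992.

0.9992


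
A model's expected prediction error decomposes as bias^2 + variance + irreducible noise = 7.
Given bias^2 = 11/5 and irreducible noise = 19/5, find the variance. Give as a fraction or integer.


Total error = bias^2 + variance + irreducible noise. So variance = 7 - 11/5 - 19/5 = 1.

1


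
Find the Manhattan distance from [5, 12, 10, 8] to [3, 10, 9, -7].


d = sum of absolute differences: |5-3|=2 + |12-10|=2 + |10-9|=1 + |8--7|=15 = 20.

20


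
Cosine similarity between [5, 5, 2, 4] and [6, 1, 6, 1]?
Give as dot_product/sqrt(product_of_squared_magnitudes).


dot = 51. |a|^2 = 70, |b|^2 = 74. cos = 51/sqrt(5180).

51/sqrt(5180)


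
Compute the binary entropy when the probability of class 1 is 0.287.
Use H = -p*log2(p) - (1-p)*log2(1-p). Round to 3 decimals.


H = -0.287*log2(0.287) - 0.713*log2(0.713) = 0.865.

0.865


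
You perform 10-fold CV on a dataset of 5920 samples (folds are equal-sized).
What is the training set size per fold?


Each validation fold has 5920/10 = 592 samples. Training set = 5920 - 592 = 5328.

5328


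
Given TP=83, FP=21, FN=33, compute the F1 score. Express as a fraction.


Precision = 83/104 = 83/104. Recall = 83/116 = 83/116. F1 = 2*P*R/(P+R) = 83/110.

83/110


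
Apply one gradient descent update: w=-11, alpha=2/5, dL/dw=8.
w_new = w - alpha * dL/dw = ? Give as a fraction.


w_new = -11 - 2/5 * 8 = -11 - 16/5 = -71/5.

-71/5


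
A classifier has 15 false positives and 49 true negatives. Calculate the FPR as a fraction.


FPR = FP / (FP + TN) = 15 / 64 = 15/64.

15/64


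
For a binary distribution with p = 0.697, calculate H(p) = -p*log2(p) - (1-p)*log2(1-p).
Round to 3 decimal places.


H = -0.697*log2(0.697) - 0.303*log2(0.303) = 0.885.

0.885


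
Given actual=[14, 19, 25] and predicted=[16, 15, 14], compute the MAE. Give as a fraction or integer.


MAE = (1/3) * (|14-16|=2 + |19-15|=4 + |25-14|=11). Sum = 17. MAE = 17/3.

17/3


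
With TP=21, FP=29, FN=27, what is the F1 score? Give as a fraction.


Precision = 21/50 = 21/50. Recall = 21/48 = 7/16. F1 = 2*P*R/(P+R) = 3/7.

3/7


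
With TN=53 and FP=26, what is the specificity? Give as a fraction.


Specificity = TN / (TN + FP) = 53 / 79 = 53/79.

53/79


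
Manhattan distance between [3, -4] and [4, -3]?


d = sum of absolute differences: |3-4|=1 + |-4--3|=1 = 2.

2


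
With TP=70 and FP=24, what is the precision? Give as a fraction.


Precision = TP / (TP + FP) = 70 / 94 = 35/47.

35/47


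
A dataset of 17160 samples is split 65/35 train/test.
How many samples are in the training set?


Test set = 17160 * 35% = 6006. Training set = 17160 - 6006 = 11154.

11154


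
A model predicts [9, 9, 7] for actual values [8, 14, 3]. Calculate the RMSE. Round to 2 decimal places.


MSE = 14.0000. RMSE = sqrt(14.0000) = 3.74.

3.74


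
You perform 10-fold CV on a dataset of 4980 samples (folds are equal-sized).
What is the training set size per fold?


Each validation fold has 4980/10 = 498 samples. Training set = 4980 - 498 = 4482.

4482


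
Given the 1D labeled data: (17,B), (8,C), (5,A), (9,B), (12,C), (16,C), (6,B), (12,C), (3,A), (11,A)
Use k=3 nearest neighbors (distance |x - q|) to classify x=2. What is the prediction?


Distances: |17-2|=15, |8-2|=6, |5-2|=3, |9-2|=7, |12-2|=10, |16-2|=14, |6-2|=4, |12-2|=10, |3-2|=1, |11-2|=9. 3 nearest: (3,A), (5,A), (6,B). Counts: {'A': 2, 'B': 1}. Majority class: A.

A


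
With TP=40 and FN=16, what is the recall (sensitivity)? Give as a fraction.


Recall = TP / (TP + FN) = 40 / 56 = 5/7.

5/7


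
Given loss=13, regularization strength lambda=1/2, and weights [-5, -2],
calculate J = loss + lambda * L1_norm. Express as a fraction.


L1 norm = sum(|w|) = 7. J = 13 + 1/2 * 7 = 33/2.

33/2


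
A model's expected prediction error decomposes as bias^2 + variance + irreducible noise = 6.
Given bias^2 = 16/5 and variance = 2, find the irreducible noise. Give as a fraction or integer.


Total error = bias^2 + variance + irreducible noise. So irreducible noise = 6 - 16/5 - 2 = 4/5.

4/5


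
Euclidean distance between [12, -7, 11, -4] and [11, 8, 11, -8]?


d = sqrt(sum of squared differences). (12-11)^2=1, (-7-8)^2=225, (11-11)^2=0, (-4--8)^2=16. Sum = 242.

sqrt(242)


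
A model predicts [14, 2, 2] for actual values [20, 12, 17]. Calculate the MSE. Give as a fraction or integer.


MSE = (1/3) * ((20-14)^2=36 + (12-2)^2=100 + (17-2)^2=225). Sum = 361. MSE = 361/3.

361/3


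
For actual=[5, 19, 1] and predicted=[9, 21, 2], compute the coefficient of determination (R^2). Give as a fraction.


Mean(y) = 25/3. SS_res = 21. SS_tot = 536/3. R^2 = 1 - 21/(536/3) = 473/536.

473/536


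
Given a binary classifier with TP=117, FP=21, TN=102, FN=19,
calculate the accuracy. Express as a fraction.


Accuracy = (TP + TN) / (TP + TN + FP + FN) = (117 + 102) / 259 = 219/259.

219/259


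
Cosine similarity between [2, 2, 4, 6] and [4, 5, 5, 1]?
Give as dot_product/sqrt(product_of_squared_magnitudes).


dot = 44. |a|^2 = 60, |b|^2 = 67. cos = 44/sqrt(4020).

44/sqrt(4020)


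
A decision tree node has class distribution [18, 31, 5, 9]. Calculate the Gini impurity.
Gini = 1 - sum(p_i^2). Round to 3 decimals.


Total = 63. Proportions: 18/63, 31/63, 5/63, 9/63. sum(p_i^2) = 0.3505. Gini = 1 - 0.3505 = 0.6495, which rounds to 0.650.

0.650


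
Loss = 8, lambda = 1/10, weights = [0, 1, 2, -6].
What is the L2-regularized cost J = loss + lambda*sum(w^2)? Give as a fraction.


L2 sq norm = sum(w^2) = 41. J = 8 + 1/10 * 41 = 121/10.

121/10


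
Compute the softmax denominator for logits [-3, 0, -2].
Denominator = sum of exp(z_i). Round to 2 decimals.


Denom = e^-3=0.0498 + e^0=1.0000 + e^-2=0.1353. Sum = 1.1851, which rounds to 1.19.

1.19


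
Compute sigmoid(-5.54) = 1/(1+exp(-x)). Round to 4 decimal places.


sigma(-5.54) = 1/(1+e^(5.54)) = 1/(1+254.677999) = 1/255.677999 = 0.0039.

0.0039


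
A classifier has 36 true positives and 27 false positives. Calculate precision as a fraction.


Precision = TP / (TP + FP) = 36 / 63 = 4/7.

4/7


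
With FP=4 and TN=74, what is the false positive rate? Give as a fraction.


FPR = FP / (FP + TN) = 4 / 78 = 2/39.

2/39


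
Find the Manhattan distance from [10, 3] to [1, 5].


d = sum of absolute differences: |10-1|=9 + |3-5|=2 = 11.

11


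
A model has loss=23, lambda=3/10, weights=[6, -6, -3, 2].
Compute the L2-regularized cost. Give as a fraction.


L2 sq norm = sum(w^2) = 85. J = 23 + 3/10 * 85 = 97/2.

97/2


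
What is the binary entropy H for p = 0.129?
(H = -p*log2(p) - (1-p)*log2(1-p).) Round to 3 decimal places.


H = -0.129*log2(0.129) - 0.871*log2(0.871) = 0.555.

0.555


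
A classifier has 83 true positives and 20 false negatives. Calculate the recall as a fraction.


Recall = TP / (TP + FN) = 83 / 103 = 83/103.

83/103
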